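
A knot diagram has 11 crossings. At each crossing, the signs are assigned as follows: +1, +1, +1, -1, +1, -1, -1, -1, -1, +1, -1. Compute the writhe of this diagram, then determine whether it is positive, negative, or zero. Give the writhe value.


Step 1: Count positive crossings (+1).
Positive crossings: 5
Step 2: Count negative crossings (-1).
Negative crossings: 6
Step 3: Writhe = (positive) - (negative)
w = 5 - 6 = -1
Step 4: |w| = 1, and w is negative

-1


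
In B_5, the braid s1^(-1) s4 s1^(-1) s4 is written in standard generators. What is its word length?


The word length counts the number of generators (including inverses).
Listing each generator: s1^(-1), s4, s1^(-1), s4
There are 4 generators in this braid word.

4


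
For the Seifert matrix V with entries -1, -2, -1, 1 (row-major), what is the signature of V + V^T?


Step 1: V + V^T = [[-2, -3], [-3, 2]]
Step 2: trace = 0, det = -13
Step 3: Discriminant = 0^2 - 4*(-13) = 52
Step 4: Eigenvalues: 3.60555, -3.60555
Step 5: Signature = (# positive eigenvalues) - (# negative eigenvalues) = 0

0


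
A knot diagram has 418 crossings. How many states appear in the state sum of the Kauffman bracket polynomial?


Each crossing contributes 2 choices (A-smoothing or B-smoothing).
Total states = 2^418 = 676921312041214565326761275425557544784286395355423968547480366360991530225982818124993751490268451683933401113623918903558144

676921312041214565326761275425557544784286395355423968547480366360991530225982818124993751490268451683933401113623918903558144


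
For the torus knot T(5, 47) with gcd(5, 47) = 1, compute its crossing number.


For a torus knot T(p, q) with gcd(p,q)=1,
the crossing number is min(p*(q-1), q*(p-1)).
p*(q-1) = 5*46 = 230
q*(p-1) = 47*4 = 188
min(230, 188) = 188

188


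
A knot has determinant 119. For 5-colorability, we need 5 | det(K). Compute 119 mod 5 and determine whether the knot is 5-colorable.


Step 1: A knot is p-colorable if and only if p divides its determinant.
Step 2: Compute 119 mod 5.
119 = 23 * 5 + 4
Step 3: 119 mod 5 = 4
Step 4: The knot is 5-colorable: no

4


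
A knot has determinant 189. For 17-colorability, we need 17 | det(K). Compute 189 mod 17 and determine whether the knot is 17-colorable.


Step 1: A knot is p-colorable if and only if p divides its determinant.
Step 2: Compute 189 mod 17.
189 = 11 * 17 + 2
Step 3: 189 mod 17 = 2
Step 4: The knot is 17-colorable: no

2


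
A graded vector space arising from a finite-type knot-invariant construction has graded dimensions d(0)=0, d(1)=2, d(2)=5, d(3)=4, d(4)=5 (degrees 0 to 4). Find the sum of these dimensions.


Total dimension = d(0) + d(1) + ... + d(4)
= 0 + 2 + 5 + 4 + 5
= 16

16


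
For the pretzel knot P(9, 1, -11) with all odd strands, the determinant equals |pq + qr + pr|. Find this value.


Step 1: Compute pq + qr + pr.
pq = 9*1 = 9
qr = 1*(-11) = -11
pr = 9*(-11) = -99
pq + qr + pr = 9 + (-11) + (-99) = -101
Step 2: Take absolute value.
det(P(9,1,-11)) = |-101| = 101

101


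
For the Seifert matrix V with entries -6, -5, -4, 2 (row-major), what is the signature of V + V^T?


Step 1: V + V^T = [[-12, -9], [-9, 4]]
Step 2: trace = -8, det = -129
Step 3: Discriminant = (-8)^2 - 4*(-129) = 580
Step 4: Eigenvalues: 8.04159, -16.0416
Step 5: Signature = (# positive eigenvalues) - (# negative eigenvalues) = 0

0


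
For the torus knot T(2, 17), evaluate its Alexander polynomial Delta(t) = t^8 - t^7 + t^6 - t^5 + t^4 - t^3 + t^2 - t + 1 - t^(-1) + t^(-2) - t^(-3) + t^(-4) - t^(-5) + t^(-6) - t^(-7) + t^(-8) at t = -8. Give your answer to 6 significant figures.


Substituting t = -8 into Delta(t) = t^8 - t^7 + t^6 - t^5 + t^4 - t^3 + t^2 - t + 1 - t^(-1) + t^(-2) - t^(-3) + t^(-4) - t^(-5) + t^(-6) - t^(-7) + t^(-8):
Term values: (16777216) + (2097152) + (262144) + (32768) + (4096) + (512) + (64) + (8) + (1) + (0.125) + (0.015625) + (0.00195312) + (0.000244141) + (3.05176e-05) + (3.8147e-06) + (4.76837e-07) + (5.96046e-08)
Sum = 19173961.14
Rounded to 6 significant figures: 1.9174e+07

1.9174e+07


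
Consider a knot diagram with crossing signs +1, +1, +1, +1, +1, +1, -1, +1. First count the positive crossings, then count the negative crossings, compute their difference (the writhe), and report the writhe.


Step 1: Count positive crossings (+1).
Positive crossings: 7
Step 2: Count negative crossings (-1).
Negative crossings: 1
Step 3: Writhe = (positive) - (negative)
w = 7 - 1 = 6
Step 4: |w| = 6, and w is positive

6


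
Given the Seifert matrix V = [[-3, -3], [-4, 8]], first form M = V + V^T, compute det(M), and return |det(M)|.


Step 1: Form V + V^T where V = [[-3, -3], [-4, 8]]
  V^T = [[-3, -4], [-3, 8]]
  V + V^T = [[-6, -7], [-7, 16]]
Step 2: det(V + V^T) = (-6)*16 - (-7)*(-7)
  = -96 - 49 = -145
Step 3: Knot determinant = |det(V + V^T)| = |-145| = 145

145


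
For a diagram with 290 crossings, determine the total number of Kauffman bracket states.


Each crossing contributes 2 choices (A-smoothing or B-smoothing).
Total states = 2^290 = 1989292945639146568621528992587283360401824603189390869761855907572637988050133502132224

1989292945639146568621528992587283360401824603189390869761855907572637988050133502132224


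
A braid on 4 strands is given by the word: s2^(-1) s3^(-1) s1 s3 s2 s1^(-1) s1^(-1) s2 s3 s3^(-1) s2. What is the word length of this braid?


The word length counts the number of generators (including inverses).
Listing each generator: s2^(-1), s3^(-1), s1, s3, s2, s1^(-1), s1^(-1), s2, s3, s3^(-1), s2
There are 11 generators in this braid word.

11


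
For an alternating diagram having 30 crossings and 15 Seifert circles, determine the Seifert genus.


For alternating knots, g = (c - s + 1)/2.
= (30 - 15 + 1)/2
= 16/2 = 8

8


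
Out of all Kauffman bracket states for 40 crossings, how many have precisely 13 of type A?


We choose which 13 of 40 crossings get A-smoothings.
C(40, 13) = 40! / (13! * 27!)
= 12033222880

12033222880


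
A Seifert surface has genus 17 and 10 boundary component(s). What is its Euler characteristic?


chi = 2 - 2g - b
= 2 - 2*17 - 10
= 2 - 34 - 10 = -42

-42


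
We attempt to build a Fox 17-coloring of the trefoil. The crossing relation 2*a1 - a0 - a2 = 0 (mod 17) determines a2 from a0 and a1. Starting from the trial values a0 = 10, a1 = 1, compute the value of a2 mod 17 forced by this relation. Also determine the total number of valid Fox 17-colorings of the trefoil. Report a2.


Step 1: Apply the given crossing relation 2*a1 - a0 - a2 = 0 (mod 17).
  a2 = 2*a1 - a0 mod 17
  a2 = 2*1 - 10 mod 17
  a2 = 2 - 10 mod 17
  a2 = -8 mod 17 = 9
Step 2: The trefoil has determinant 3.
  Number of Fox p-colorings (p prime) is p^2 if p = 3, else p.
  Since 17 does not divide 3, only trivial (constant) colorings exist.
  (So the trial a0 = 10, a1 = 1 with a0 != a1 does NOT extend to a valid coloring of the whole trefoil: the other two crossing relations require 3*(a1 - a0) = 0 (mod 17), which fails.)
  Total colorings = 17
Step 3: a2 = 9, total Fox 17-colorings = 17

9


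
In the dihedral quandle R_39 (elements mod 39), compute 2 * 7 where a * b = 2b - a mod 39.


2 * 7 = 2*7 - 2 mod 39
= 14 - 2 mod 39
= 12 mod 39 = 12

12


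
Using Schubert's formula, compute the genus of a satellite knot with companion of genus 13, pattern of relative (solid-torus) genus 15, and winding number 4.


Schubert: g(satellite) = g_rel(pattern) + |winding| * g(companion),
where g_rel(pattern) is the genus of the pattern relative to the solid torus.
= 15 + 4 * 13
= 15 + 52 = 67

67


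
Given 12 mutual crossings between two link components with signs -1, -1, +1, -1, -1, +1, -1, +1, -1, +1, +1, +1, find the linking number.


Step 1: Count positive crossings: 6
Step 2: Count negative crossings: 6
Step 3: Sum of signs = 6 - 6 = 0
Step 4: Linking number = sum/2 = 0/2 = 0

0


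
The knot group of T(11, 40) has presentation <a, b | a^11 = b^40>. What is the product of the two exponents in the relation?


The relation is a^11 = b^40.
Product of exponents = 11 * 40
= 440

440


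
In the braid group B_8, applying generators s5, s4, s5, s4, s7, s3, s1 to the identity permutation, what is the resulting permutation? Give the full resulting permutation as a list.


Starting with identity [1, 2, 3, 4, 5, 6, 7, 8].
Apply generators in sequence:
  After s5: [1, 2, 3, 4, 6, 5, 7, 8]
  After s4: [1, 2, 3, 6, 4, 5, 7, 8]
  After s5: [1, 2, 3, 6, 5, 4, 7, 8]
  After s4: [1, 2, 3, 5, 6, 4, 7, 8]
  After s7: [1, 2, 3, 5, 6, 4, 8, 7]
  After s3: [1, 2, 5, 3, 6, 4, 8, 7]
  After s1: [2, 1, 5, 3, 6, 4, 8, 7]
Final permutation: [2, 1, 5, 3, 6, 4, 8, 7]

[2, 1, 5, 3, 6, 4, 8, 7]


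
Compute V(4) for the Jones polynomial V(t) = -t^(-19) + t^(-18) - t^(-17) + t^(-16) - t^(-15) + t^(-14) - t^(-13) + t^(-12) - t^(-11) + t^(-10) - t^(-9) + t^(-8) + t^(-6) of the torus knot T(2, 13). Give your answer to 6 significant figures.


Substituting t = 4 into V(t) = -t^(-19) + t^(-18) - t^(-17) + t^(-16) - t^(-15) + t^(-14) - t^(-13) + t^(-12) - t^(-11) + t^(-10) - t^(-9) + t^(-8) + t^(-6):
  (-)t^(-19) = -3.63798e-12
  (+)t^(-18) = 1.45519e-11
  (-)t^(-17) = -5.82077e-11
  (+)t^(-16) = 2.32831e-10
  (-)t^(-15) = -9.31323e-10
  (+)t^(-14) = 3.72529e-09
  (-)t^(-13) = -1.49012e-08
  (+)t^(-12) = 5.96046e-08
  (-)t^(-11) = -2.38419e-07
  (+)t^(-10) = 9.53674e-07
  (-)t^(-9) = -3.8147e-06
  (+)t^(-8) = 1.52588e-05
  (+)t^(-6) = 0.000244141
Sum = (-3.63798e-12) + (1.45519e-11) + (-5.82077e-11) + (2.32831e-10) + (-9.31323e-10) + (3.72529e-09) + (-1.49012e-08) + (5.96046e-08) + (-2.38419e-07) + (9.53674e-07) + (-3.8147e-06) + (1.52588e-05) + (0.000244141)
= 0.0002563476555
Rounded to 6 significant figures: 0.000256348

0.000256348


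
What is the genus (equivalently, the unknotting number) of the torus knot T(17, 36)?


For a torus knot T(p,q), both the unknotting number and genus equal (p-1)(q-1)/2.
= (17-1)(36-1)/2
= 16*35/2
= 560/2 = 280

280


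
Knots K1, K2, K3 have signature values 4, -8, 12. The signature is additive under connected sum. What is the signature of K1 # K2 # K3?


The signature is additive under connected sum.
signature(K1 # K2 # K3) = (4) + (-8) + (12)
= 8

8


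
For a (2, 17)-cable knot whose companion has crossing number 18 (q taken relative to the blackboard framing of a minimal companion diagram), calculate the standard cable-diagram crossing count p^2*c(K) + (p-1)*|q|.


Step 1: Each of the c(K) crossings of the companion diagram becomes p*p = p^2 crossings among the p parallel strands, and each of the |q| twists s_1 s_2 ... s_(p-1) adds (p-1) crossings.
  Crossings = p^2 * c(K) + (p-1)*|q|
Step 2: = 2^2 * 18 + (2-1)*17
Step 3: = 4*18 + 1*17
Step 4: = 72 + 17 = 89

89


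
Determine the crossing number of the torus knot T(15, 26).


For a torus knot T(p, q) with gcd(p,q)=1,
the crossing number is min(p*(q-1), q*(p-1)).
p*(q-1) = 15*25 = 375
q*(p-1) = 26*14 = 364
min(375, 364) = 364

364


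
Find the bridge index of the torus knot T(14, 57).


The bridge number of T(p,q) is min(p,q).
min(14, 57) = 14

14


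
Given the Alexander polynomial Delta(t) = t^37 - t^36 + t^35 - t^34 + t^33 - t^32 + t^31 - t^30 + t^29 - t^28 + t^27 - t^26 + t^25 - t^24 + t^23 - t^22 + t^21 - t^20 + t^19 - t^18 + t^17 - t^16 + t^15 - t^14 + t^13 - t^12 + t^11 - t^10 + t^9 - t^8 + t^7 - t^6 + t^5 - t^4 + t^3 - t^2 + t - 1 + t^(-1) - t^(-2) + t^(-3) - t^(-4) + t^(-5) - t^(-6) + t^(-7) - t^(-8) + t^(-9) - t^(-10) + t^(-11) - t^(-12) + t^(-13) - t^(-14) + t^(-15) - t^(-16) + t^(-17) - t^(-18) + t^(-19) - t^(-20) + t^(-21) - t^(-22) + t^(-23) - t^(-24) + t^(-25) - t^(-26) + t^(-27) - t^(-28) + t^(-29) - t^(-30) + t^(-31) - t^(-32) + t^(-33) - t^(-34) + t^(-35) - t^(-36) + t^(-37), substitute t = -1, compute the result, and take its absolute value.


Step 1: The polynomial has 75 terms with alternating signs, exponents from 37 down to -37.
Step 2: Substitute t = -1. The i-th term has coefficient (-1)^i and exponent (m-i),
  so its value is (-1)^i * (-1)^(m-i) = (-1)^m = -1 for every i.
Step 3: All 75 terms equal -1, so Delta(-1) = 75 * (-1) = -75
Step 4: |Delta(-1)| = 75

75


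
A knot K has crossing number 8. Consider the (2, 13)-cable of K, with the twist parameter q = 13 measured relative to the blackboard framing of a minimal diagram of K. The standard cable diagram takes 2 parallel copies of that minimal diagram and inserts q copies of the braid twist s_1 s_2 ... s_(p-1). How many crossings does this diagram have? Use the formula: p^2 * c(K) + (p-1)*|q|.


Step 1: Each of the c(K) crossings of the companion diagram becomes p*p = p^2 crossings among the p parallel strands, and each of the |q| twists s_1 s_2 ... s_(p-1) adds (p-1) crossings.
  Crossings = p^2 * c(K) + (p-1)*|q|
Step 2: = 2^2 * 8 + (2-1)*13
Step 3: = 4*8 + 1*13
Step 4: = 32 + 13 = 45

45


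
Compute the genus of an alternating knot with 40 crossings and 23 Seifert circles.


For alternating knots, g = (c - s + 1)/2.
= (40 - 23 + 1)/2
= 18/2 = 9

9


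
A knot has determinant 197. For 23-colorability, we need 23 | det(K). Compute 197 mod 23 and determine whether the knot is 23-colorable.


Step 1: A knot is p-colorable if and only if p divides its determinant.
Step 2: Compute 197 mod 23.
197 = 8 * 23 + 13
Step 3: 197 mod 23 = 13
Step 4: The knot is 23-colorable: no

13


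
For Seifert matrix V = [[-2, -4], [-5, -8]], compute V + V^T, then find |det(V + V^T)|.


Step 1: Form V + V^T where V = [[-2, -4], [-5, -8]]
  V^T = [[-2, -5], [-4, -8]]
  V + V^T = [[-4, -9], [-9, -16]]
Step 2: det(V + V^T) = (-4)*(-16) - (-9)*(-9)
  = 64 - 81 = -17
Step 3: Knot determinant = |det(V + V^T)| = |-17| = 17

17


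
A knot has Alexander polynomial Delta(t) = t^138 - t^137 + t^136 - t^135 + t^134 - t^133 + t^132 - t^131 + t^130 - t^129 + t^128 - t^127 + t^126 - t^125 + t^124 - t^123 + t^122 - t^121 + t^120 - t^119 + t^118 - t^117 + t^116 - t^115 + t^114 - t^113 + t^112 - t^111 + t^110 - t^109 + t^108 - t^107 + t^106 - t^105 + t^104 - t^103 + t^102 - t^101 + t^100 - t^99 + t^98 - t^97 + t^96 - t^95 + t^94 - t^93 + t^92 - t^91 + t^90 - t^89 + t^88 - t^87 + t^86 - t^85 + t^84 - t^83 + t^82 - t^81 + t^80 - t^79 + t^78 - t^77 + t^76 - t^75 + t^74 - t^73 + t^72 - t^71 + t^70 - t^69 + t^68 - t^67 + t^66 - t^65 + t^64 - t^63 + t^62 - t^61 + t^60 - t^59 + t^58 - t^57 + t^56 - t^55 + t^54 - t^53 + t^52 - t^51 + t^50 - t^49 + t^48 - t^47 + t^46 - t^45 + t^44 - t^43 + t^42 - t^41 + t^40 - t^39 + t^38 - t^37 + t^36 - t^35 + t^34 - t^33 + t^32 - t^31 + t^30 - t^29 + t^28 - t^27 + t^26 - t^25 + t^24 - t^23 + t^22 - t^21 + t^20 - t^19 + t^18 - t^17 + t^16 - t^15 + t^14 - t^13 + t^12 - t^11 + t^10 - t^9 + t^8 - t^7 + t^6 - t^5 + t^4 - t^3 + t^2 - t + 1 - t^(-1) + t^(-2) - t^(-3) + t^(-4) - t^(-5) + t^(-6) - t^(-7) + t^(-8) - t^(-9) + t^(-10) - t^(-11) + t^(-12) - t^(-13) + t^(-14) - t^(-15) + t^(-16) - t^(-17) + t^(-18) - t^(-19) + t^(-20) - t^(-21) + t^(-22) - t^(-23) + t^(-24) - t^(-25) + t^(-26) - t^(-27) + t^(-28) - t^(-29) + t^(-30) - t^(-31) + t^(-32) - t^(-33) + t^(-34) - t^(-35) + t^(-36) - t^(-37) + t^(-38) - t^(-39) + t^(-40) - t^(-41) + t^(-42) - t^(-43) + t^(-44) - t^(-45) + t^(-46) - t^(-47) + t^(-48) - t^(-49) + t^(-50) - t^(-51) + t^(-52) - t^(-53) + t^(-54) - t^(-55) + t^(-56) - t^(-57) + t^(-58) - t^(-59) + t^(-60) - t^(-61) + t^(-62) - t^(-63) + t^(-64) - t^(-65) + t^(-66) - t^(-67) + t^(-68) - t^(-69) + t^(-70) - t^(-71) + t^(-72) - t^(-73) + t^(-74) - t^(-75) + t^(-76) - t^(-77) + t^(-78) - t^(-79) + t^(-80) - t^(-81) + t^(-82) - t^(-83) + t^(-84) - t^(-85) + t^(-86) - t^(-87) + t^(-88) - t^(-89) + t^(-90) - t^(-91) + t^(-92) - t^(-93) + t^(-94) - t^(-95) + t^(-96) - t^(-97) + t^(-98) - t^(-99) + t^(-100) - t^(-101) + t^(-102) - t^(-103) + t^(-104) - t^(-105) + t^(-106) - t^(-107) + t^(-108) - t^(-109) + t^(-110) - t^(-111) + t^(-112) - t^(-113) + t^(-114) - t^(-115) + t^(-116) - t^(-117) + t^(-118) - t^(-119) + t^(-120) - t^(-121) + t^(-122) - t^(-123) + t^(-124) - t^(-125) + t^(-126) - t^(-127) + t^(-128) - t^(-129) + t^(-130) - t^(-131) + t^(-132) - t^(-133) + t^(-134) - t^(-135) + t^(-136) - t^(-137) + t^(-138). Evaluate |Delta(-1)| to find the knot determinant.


Step 1: The polynomial has 277 terms with alternating signs, exponents from 138 down to -138.
Step 2: Substitute t = -1. The i-th term has coefficient (-1)^i and exponent (m-i),
  so its value is (-1)^i * (-1)^(m-i) = (-1)^m = 1 for every i.
Step 3: All 277 terms equal 1, so Delta(-1) = 277 * (1) = 277
Step 4: |Delta(-1)| = 277

277


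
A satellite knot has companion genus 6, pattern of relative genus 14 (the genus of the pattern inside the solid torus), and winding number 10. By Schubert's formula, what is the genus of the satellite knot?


Schubert: g(satellite) = g_rel(pattern) + |winding| * g(companion),
where g_rel(pattern) is the genus of the pattern relative to the solid torus.
= 14 + 10 * 6
= 14 + 60 = 74

74


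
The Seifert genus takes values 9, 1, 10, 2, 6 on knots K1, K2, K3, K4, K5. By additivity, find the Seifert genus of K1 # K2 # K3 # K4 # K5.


The Seifert genus is additive under connected sum.
Seifert genus(K1 # K2 # K3 # K4 # K5) = (9) + (1) + (10) + (2) + (6)
= 28

28


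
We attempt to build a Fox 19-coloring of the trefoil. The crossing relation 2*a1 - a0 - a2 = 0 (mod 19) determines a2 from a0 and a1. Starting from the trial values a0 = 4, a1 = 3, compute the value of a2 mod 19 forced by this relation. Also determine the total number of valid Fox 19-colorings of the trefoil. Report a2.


Step 1: Apply the given crossing relation 2*a1 - a0 - a2 = 0 (mod 19).
  a2 = 2*a1 - a0 mod 19
  a2 = 2*3 - 4 mod 19
  a2 = 6 - 4 mod 19
  a2 = 2 mod 19 = 2
Step 2: The trefoil has determinant 3.
  Number of Fox p-colorings (p prime) is p^2 if p = 3, else p.
  Since 19 does not divide 3, only trivial (constant) colorings exist.
  (So the trial a0 = 4, a1 = 3 with a0 != a1 does NOT extend to a valid coloring of the whole trefoil: the other two crossing relations require 3*(a1 - a0) = 0 (mod 19), which fails.)
  Total colorings = 19
Step 3: a2 = 2, total Fox 19-colorings = 19

2


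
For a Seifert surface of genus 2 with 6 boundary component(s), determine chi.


chi = 2 - 2g - b
= 2 - 2*2 - 6
= 2 - 4 - 6 = -8

-8


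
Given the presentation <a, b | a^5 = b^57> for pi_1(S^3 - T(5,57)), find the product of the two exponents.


The relation is a^5 = b^57.
Product of exponents = 5 * 57
= 285

285


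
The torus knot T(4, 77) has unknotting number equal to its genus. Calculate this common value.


For a torus knot T(p,q), both the unknotting number and genus equal (p-1)(q-1)/2.
= (4-1)(77-1)/2
= 3*76/2
= 228/2 = 114

114


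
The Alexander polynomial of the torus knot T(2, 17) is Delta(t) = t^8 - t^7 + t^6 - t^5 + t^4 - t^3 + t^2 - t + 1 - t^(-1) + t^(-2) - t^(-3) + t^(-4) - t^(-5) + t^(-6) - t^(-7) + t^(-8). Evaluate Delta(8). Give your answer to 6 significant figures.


Substituting t = 8 into Delta(t) = t^8 - t^7 + t^6 - t^5 + t^4 - t^3 + t^2 - t + 1 - t^(-1) + t^(-2) - t^(-3) + t^(-4) - t^(-5) + t^(-6) - t^(-7) + t^(-8):
Term values: (16777216) + (-2097152) + (262144) + (-32768) + (4096) + (-512) + (64) + (-8) + (1) + (-0.125) + (0.015625) + (-0.00195312) + (0.000244141) + (-3.05176e-05) + (3.8147e-06) + (-4.76837e-07) + (5.96046e-08)
Sum = 14913080.89
Rounded to 6 significant figures: 1.49131e+07

1.49131e+07


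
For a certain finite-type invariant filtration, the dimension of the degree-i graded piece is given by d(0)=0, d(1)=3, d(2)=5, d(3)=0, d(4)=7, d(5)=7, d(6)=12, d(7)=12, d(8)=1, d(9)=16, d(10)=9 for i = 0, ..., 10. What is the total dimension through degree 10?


Total dimension = d(0) + d(1) + ... + d(10)
= 0 + 3 + 5 + 0 + 7 + 7 + 12 + 12 + 1 + 16 + 9
= 72

72


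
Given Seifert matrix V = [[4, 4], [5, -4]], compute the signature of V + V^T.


Step 1: V + V^T = [[8, 9], [9, -8]]
Step 2: trace = 0, det = -145
Step 3: Discriminant = 0^2 - 4*(-145) = 580
Step 4: Eigenvalues: 12.0416, -12.0416
Step 5: Signature = (# positive eigenvalues) - (# negative eigenvalues) = 0

0


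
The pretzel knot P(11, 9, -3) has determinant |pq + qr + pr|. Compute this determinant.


Step 1: Compute pq + qr + pr.
pq = 11*9 = 99
qr = 9*(-3) = -27
pr = 11*(-3) = -33
pq + qr + pr = 99 + (-27) + (-33) = 39
Step 2: Take absolute value.
det(P(11,9,-3)) = |39| = 39

39


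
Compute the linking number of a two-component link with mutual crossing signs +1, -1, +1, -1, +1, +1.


Step 1: Count positive crossings: 4
Step 2: Count negative crossings: 2
Step 3: Sum of signs = 4 - 2 = 2
Step 4: Linking number = sum/2 = 2/2 = 1

1


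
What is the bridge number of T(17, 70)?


The bridge number of T(p,q) is min(p,q).
min(17, 70) = 17

17


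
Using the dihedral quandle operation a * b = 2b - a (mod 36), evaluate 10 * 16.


10 * 16 = 2*16 - 10 mod 36
= 32 - 10 mod 36
= 22 mod 36 = 22

22


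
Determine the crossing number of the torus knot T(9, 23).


For a torus knot T(p, q) with gcd(p,q)=1,
the crossing number is min(p*(q-1), q*(p-1)).
p*(q-1) = 9*22 = 198
q*(p-1) = 23*8 = 184
min(198, 184) = 184

184


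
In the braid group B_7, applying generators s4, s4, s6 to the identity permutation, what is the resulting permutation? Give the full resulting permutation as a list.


Starting with identity [1, 2, 3, 4, 5, 6, 7].
Apply generators in sequence:
  After s4: [1, 2, 3, 5, 4, 6, 7]
  After s4: [1, 2, 3, 4, 5, 6, 7]
  After s6: [1, 2, 3, 4, 5, 7, 6]
Final permutation: [1, 2, 3, 4, 5, 7, 6]

[1, 2, 3, 4, 5, 7, 6]


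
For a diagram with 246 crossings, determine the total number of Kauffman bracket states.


Each crossing contributes 2 choices (A-smoothing or B-smoothing).
Total states = 2^246 = 113078212145816597093331040047546785012958969400039613319782796882727665664

113078212145816597093331040047546785012958969400039613319782796882727665664


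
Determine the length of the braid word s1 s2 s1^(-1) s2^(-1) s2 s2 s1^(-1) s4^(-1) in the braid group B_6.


The word length counts the number of generators (including inverses).
Listing each generator: s1, s2, s1^(-1), s2^(-1), s2, s2, s1^(-1), s4^(-1)
There are 8 generators in this braid word.

8


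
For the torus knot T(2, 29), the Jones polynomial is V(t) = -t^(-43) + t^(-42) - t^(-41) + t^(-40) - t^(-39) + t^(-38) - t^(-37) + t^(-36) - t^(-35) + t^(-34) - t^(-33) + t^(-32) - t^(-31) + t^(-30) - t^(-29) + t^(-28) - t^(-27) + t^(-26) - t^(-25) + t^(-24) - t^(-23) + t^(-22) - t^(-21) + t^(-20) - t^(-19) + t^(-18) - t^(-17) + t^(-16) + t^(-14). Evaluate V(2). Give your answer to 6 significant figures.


Substituting t = 2 into V(t) = -t^(-43) + t^(-42) - t^(-41) + t^(-40) - t^(-39) + t^(-38) - t^(-37) + t^(-36) - t^(-35) + t^(-34) - t^(-33) + t^(-32) - t^(-31) + t^(-30) - t^(-29) + t^(-28) - t^(-27) + t^(-26) - t^(-25) + t^(-24) - t^(-23) + t^(-22) - t^(-21) + t^(-20) - t^(-19) + t^(-18) - t^(-17) + t^(-16) + t^(-14):
  (-)t^(-43) = -1.13687e-13
  (+)t^(-42) = 2.27374e-13
  (-)t^(-41) = -4.54747e-13
  (+)t^(-40) = 9.09495e-13
  (-)t^(-39) = -1.81899e-12
  (+)t^(-38) = 3.63798e-12
  (-)t^(-37) = -7.27596e-12
  (+)t^(-36) = 1.45519e-11
  (-)t^(-35) = -2.91038e-11
  (+)t^(-34) = 5.82077e-11
  (-)t^(-33) = -1.16415e-10
  (+)t^(-32) = 2.32831e-10
  (-)t^(-31) = -4.65661e-10
  (+)t^(-30) = 9.31323e-10
  (-)t^(-29) = -1.86265e-09
  (+)t^(-28) = 3.72529e-09
  (-)t^(-27) = -7.45058e-09
  (+)t^(-26) = 1.49012e-08
  (-)t^(-25) = -2.98023e-08
  (+)t^(-24) = 5.96046e-08
  (-)t^(-23) = -1.19209e-07
  (+)t^(-22) = 2.38419e-07
  (-)t^(-21) = -4.76837e-07
  (+)t^(-20) = 9.53674e-07
  (-)t^(-19) = -1.90735e-06
  (+)t^(-18) = 3.8147e-06
  (-)t^(-17) = -7.62939e-06
  (+)t^(-16) = 1.52588e-05
  (+)t^(-14) = 6.10352e-05
Sum = (-1.13687e-13) + (2.27374e-13) + (-4.54747e-13) + (9.09495e-13) + (-1.81899e-12) + (3.63798e-12) + (-7.27596e-12) + (1.45519e-11) + (-2.91038e-11) + (5.82077e-11) + (-1.16415e-10) + (2.32831e-10) + (-4.65661e-10) + (9.31323e-10) + (-1.86265e-09) + (3.72529e-09) + (-7.45058e-09) + (1.49012e-08) + (-2.98023e-08) + (5.96046e-08) + (-1.19209e-07) + (2.38419e-07) + (-4.76837e-07) + (9.53674e-07) + (-1.90735e-06) + (3.8147e-06) + (-7.62939e-06) + (1.52588e-05) + (6.10352e-05)
= 7.120768225e-05
Rounded to 6 significant figures: 7.12077e-05

7.12077e-05


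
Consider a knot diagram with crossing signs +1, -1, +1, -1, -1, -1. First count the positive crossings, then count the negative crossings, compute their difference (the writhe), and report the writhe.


Step 1: Count positive crossings (+1).
Positive crossings: 2
Step 2: Count negative crossings (-1).
Negative crossings: 4
Step 3: Writhe = (positive) - (negative)
w = 2 - 4 = -2
Step 4: |w| = 2, and w is negative

-2


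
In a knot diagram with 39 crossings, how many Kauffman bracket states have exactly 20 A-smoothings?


We choose which 20 of 39 crossings get A-smoothings.
C(39, 20) = 39! / (20! * 19!)
= 68923264410

68923264410


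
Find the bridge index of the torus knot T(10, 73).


The bridge number of T(p,q) is min(p,q).
min(10, 73) = 10

10


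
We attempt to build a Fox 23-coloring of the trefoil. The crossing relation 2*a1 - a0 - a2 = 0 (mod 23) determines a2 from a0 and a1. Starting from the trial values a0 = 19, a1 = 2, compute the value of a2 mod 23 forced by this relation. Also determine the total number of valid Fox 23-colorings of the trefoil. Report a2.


Step 1: Apply the given crossing relation 2*a1 - a0 - a2 = 0 (mod 23).
  a2 = 2*a1 - a0 mod 23
  a2 = 2*2 - 19 mod 23
  a2 = 4 - 19 mod 23
  a2 = -15 mod 23 = 8
Step 2: The trefoil has determinant 3.
  Number of Fox p-colorings (p prime) is p^2 if p = 3, else p.
  Since 23 does not divide 3, only trivial (constant) colorings exist.
  (So the trial a0 = 19, a1 = 2 with a0 != a1 does NOT extend to a valid coloring of the whole trefoil: the other two crossing relations require 3*(a1 - a0) = 0 (mod 23), which fails.)
  Total colorings = 23
Step 3: a2 = 8, total Fox 23-colorings = 23

8


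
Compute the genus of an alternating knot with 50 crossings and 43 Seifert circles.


For alternating knots, g = (c - s + 1)/2.
= (50 - 43 + 1)/2
= 8/2 = 4

4


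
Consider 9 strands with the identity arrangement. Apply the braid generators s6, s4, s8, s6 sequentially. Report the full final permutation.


Starting with identity [1, 2, 3, 4, 5, 6, 7, 8, 9].
Apply generators in sequence:
  After s6: [1, 2, 3, 4, 5, 7, 6, 8, 9]
  After s4: [1, 2, 3, 5, 4, 7, 6, 8, 9]
  After s8: [1, 2, 3, 5, 4, 7, 6, 9, 8]
  After s6: [1, 2, 3, 5, 4, 6, 7, 9, 8]
Final permutation: [1, 2, 3, 5, 4, 6, 7, 9, 8]

[1, 2, 3, 5, 4, 6, 7, 9, 8]


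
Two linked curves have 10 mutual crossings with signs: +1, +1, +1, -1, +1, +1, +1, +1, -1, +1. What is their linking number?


Step 1: Count positive crossings: 8
Step 2: Count negative crossings: 2
Step 3: Sum of signs = 8 - 2 = 6
Step 4: Linking number = sum/2 = 6/2 = 3

3


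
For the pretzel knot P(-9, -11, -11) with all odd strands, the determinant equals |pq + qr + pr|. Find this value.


Step 1: Compute pq + qr + pr.
pq = (-9)*(-11) = 99
qr = (-11)*(-11) = 121
pr = (-9)*(-11) = 99
pq + qr + pr = 99 + 121 + 99 = 319
Step 2: Take absolute value.
det(P(-9,-11,-11)) = |319| = 319

319


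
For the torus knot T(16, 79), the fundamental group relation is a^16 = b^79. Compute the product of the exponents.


The relation is a^16 = b^79.
Product of exponents = 16 * 79
= 1264

1264


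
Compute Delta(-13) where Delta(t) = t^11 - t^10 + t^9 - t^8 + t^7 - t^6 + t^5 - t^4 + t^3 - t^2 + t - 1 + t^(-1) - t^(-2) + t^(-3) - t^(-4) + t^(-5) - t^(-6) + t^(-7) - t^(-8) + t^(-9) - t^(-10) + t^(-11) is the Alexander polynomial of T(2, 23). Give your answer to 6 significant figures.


Substituting t = -13 into Delta(t) = t^11 - t^10 + t^9 - t^8 + t^7 - t^6 + t^5 - t^4 + t^3 - t^2 + t - 1 + t^(-1) - t^(-2) + t^(-3) - t^(-4) + t^(-5) - t^(-6) + t^(-7) - t^(-8) + t^(-9) - t^(-10) + t^(-11):
Term values: (-1792160394037) + (-137858491849) + (-10604499373) + (-815730721) + (-62748517) + (-4826809) + (-371293) + (-28561) + (-2197) + (-169) + (-13) + (-1) + (-0.0769231) + (-0.00591716) + (-0.000455166) + (-3.50128e-05) + (-2.69329e-06) + (-2.07176e-07) + (-1.59366e-08) + (-1.22589e-09) + (-9.42996e-11) + (-7.25382e-12) + (-5.57986e-13)
Sum = -1.941507094e+12
Rounded to 6 significant figures: -1.94151e+12

-1.94151e+12


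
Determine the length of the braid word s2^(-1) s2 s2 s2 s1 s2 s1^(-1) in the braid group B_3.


The word length counts the number of generators (including inverses).
Listing each generator: s2^(-1), s2, s2, s2, s1, s2, s1^(-1)
There are 7 generators in this braid word.

7


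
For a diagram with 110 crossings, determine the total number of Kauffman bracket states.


Each crossing contributes 2 choices (A-smoothing or B-smoothing).
Total states = 2^110 = 1298074214633706907132624082305024

1298074214633706907132624082305024


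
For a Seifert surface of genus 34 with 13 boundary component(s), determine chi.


chi = 2 - 2g - b
= 2 - 2*34 - 13
= 2 - 68 - 13 = -79

-79


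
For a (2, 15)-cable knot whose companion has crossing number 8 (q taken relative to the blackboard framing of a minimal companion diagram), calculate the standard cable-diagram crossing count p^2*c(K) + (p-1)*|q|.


Step 1: Each of the c(K) crossings of the companion diagram becomes p*p = p^2 crossings among the p parallel strands, and each of the |q| twists s_1 s_2 ... s_(p-1) adds (p-1) crossings.
  Crossings = p^2 * c(K) + (p-1)*|q|
Step 2: = 2^2 * 8 + (2-1)*15
Step 3: = 4*8 + 1*15
Step 4: = 32 + 15 = 47

47


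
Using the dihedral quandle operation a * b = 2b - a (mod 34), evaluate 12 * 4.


12 * 4 = 2*4 - 12 mod 34
= 8 - 12 mod 34
= -4 mod 34 = 30

30


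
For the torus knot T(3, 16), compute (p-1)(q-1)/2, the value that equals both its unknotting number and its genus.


For a torus knot T(p,q), both the unknotting number and genus equal (p-1)(q-1)/2.
= (3-1)(16-1)/2
= 2*15/2
= 30/2 = 15

15


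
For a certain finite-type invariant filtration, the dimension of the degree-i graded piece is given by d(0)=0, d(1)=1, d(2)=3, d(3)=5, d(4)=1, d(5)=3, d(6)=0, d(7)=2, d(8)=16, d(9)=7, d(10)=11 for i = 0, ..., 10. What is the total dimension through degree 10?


Total dimension = d(0) + d(1) + ... + d(10)
= 0 + 1 + 3 + 5 + 1 + 3 + 0 + 2 + 16 + 7 + 11
= 49

49


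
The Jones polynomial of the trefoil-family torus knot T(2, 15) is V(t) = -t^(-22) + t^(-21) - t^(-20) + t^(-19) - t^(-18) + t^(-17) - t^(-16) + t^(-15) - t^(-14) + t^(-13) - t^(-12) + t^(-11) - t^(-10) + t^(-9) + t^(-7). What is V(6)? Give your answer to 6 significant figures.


Substituting t = 6 into V(t) = -t^(-22) + t^(-21) - t^(-20) + t^(-19) - t^(-18) + t^(-17) - t^(-16) + t^(-15) - t^(-14) + t^(-13) - t^(-12) + t^(-11) - t^(-10) + t^(-9) + t^(-7):
  (-)t^(-22) = -7.59753e-18
  (+)t^(-21) = 4.55852e-17
  (-)t^(-20) = -2.73511e-16
  (+)t^(-19) = 1.64107e-15
  (-)t^(-18) = -9.8464e-15
  (+)t^(-17) = 5.90784e-14
  (-)t^(-16) = -3.5447e-13
  (+)t^(-15) = 2.12682e-12
  (-)t^(-14) = -1.27609e-11
  (+)t^(-13) = 7.65656e-11
  (-)t^(-12) = -4.59394e-10
  (+)t^(-11) = 2.75636e-09
  (-)t^(-10) = -1.65382e-08
  (+)t^(-9) = 9.9229e-08
  (+)t^(-7) = 3.57225e-06
Sum = (-7.59753e-18) + (4.55852e-17) + (-2.73511e-16) + (1.64107e-15) + (-9.8464e-15) + (5.90784e-14) + (-3.5447e-13) + (2.12682e-12) + (-1.27609e-11) + (7.65656e-11) + (-4.59394e-10) + (2.75636e-09) + (-1.65382e-08) + (9.9229e-08) + (3.57225e-06)
= 3.657298539e-06
Rounded to 6 significant figures: 3.6573e-06

3.6573e-06


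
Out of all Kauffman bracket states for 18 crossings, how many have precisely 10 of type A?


We choose which 10 of 18 crossings get A-smoothings.
C(18, 10) = 18! / (10! * 8!)
= 43758

43758


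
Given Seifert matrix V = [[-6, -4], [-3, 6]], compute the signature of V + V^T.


Step 1: V + V^T = [[-12, -7], [-7, 12]]
Step 2: trace = 0, det = -193
Step 3: Discriminant = 0^2 - 4*(-193) = 772
Step 4: Eigenvalues: 13.8924, -13.8924
Step 5: Signature = (# positive eigenvalues) - (# negative eigenvalues) = 0

0


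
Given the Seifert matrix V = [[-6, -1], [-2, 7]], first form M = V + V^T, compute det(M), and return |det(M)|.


Step 1: Form V + V^T where V = [[-6, -1], [-2, 7]]
  V^T = [[-6, -2], [-1, 7]]
  V + V^T = [[-12, -3], [-3, 14]]
Step 2: det(V + V^T) = (-12)*14 - (-3)*(-3)
  = -168 - 9 = -177
Step 3: Knot determinant = |det(V + V^T)| = |-177| = 177

177


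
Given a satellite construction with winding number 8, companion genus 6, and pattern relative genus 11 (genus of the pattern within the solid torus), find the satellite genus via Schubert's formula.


Schubert: g(satellite) = g_rel(pattern) + |winding| * g(companion),
where g_rel(pattern) is the genus of the pattern relative to the solid torus.
= 11 + 8 * 6
= 11 + 48 = 59

59


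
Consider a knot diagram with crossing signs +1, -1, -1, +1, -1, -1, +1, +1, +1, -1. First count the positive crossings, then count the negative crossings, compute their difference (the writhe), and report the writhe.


Step 1: Count positive crossings (+1).
Positive crossings: 5
Step 2: Count negative crossings (-1).
Negative crossings: 5
Step 3: Writhe = (positive) - (negative)
w = 5 - 5 = 0
Step 4: |w| = 0, and w is zero

0


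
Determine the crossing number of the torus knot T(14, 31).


For a torus knot T(p, q) with gcd(p,q)=1,
the crossing number is min(p*(q-1), q*(p-1)).
p*(q-1) = 14*30 = 420
q*(p-1) = 31*13 = 403
min(420, 403) = 403

403


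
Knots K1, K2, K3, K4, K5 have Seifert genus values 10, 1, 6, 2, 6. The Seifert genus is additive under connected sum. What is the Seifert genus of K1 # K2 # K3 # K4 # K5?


The Seifert genus is additive under connected sum.
Seifert genus(K1 # K2 # K3 # K4 # K5) = (10) + (1) + (6) + (2) + (6)
= 25

25


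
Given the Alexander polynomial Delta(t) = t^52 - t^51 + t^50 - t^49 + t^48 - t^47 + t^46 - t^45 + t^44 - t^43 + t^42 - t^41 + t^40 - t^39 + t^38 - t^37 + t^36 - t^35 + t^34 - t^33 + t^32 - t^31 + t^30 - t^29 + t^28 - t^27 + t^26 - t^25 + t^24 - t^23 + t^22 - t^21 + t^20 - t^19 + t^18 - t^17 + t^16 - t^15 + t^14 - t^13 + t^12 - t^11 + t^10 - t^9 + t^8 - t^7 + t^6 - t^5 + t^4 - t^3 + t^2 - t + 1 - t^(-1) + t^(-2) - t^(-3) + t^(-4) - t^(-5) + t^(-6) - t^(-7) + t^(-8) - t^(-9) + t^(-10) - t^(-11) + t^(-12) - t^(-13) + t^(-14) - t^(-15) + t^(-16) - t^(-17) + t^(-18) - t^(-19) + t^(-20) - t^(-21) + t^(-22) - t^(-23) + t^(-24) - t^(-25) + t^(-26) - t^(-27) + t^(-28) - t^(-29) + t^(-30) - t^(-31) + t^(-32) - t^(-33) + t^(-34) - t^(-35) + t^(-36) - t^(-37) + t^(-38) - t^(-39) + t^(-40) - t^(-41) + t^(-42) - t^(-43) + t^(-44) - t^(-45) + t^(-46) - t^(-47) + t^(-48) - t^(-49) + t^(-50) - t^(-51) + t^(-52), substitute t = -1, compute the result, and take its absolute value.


Step 1: The polynomial has 105 terms with alternating signs, exponents from 52 down to -52.
Step 2: Substitute t = -1. The i-th term has coefficient (-1)^i and exponent (m-i),
  so its value is (-1)^i * (-1)^(m-i) = (-1)^m = 1 for every i.
Step 3: All 105 terms equal 1, so Delta(-1) = 105 * (1) = 105
Step 4: |Delta(-1)| = 105

105


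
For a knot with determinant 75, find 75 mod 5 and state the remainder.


Step 1: A knot is p-colorable if and only if p divides its determinant.
Step 2: Compute 75 mod 5.
75 = 15 * 5 + 0
Step 3: 75 mod 5 = 0
Step 4: The knot is 5-colorable: yes

0


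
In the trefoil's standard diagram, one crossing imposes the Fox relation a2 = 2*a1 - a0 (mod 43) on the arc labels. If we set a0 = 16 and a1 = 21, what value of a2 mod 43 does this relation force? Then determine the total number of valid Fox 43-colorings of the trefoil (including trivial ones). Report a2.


Step 1: Apply the given crossing relation 2*a1 - a0 - a2 = 0 (mod 43).
  a2 = 2*a1 - a0 mod 43
  a2 = 2*21 - 16 mod 43
  a2 = 42 - 16 mod 43
  a2 = 26 mod 43 = 26
Step 2: The trefoil has determinant 3.
  Number of Fox p-colorings (p prime) is p^2 if p = 3, else p.
  Since 43 does not divide 3, only trivial (constant) colorings exist.
  (So the trial a0 = 16, a1 = 21 with a0 != a1 does NOT extend to a valid coloring of the whole trefoil: the other two crossing relations require 3*(a1 - a0) = 0 (mod 43), which fails.)
  Total colorings = 43
Step 3: a2 = 26, total Fox 43-colorings = 43

26


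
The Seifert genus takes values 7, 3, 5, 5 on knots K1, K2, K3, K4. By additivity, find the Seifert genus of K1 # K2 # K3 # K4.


The Seifert genus is additive under connected sum.
Seifert genus(K1 # K2 # K3 # K4) = (7) + (3) + (5) + (5)
= 20

20


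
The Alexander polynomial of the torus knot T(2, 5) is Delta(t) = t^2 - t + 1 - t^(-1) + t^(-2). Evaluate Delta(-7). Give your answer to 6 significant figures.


Substituting t = -7 into Delta(t) = t^2 - t + 1 - t^(-1) + t^(-2):
Term values: (49) + (7) + (1) + (0.142857) + (0.0204082)
Sum = 57.16326531
Rounded to 6 significant figures: 57.1633

57.1633


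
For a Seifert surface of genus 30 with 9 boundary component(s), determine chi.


chi = 2 - 2g - b
= 2 - 2*30 - 9
= 2 - 60 - 9 = -67

-67


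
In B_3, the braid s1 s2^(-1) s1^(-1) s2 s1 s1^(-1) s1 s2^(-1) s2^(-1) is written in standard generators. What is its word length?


The word length counts the number of generators (including inverses).
Listing each generator: s1, s2^(-1), s1^(-1), s2, s1, s1^(-1), s1, s2^(-1), s2^(-1)
There are 9 generators in this braid word.

9


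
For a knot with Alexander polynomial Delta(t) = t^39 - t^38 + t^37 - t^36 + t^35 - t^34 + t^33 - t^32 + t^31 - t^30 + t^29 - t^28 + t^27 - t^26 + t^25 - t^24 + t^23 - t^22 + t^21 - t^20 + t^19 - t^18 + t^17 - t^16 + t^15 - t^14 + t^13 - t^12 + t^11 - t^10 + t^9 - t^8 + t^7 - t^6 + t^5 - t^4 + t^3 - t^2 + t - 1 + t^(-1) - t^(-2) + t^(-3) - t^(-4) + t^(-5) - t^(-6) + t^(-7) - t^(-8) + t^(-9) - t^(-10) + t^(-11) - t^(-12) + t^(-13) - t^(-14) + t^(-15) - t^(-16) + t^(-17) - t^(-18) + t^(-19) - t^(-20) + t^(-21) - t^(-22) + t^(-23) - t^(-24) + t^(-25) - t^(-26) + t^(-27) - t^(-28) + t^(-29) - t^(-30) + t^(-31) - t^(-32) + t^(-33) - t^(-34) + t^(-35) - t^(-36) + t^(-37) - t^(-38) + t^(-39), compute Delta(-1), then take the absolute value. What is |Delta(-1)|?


Step 1: The polynomial has 79 terms with alternating signs, exponents from 39 down to -39.
Step 2: Substitute t = -1. The i-th term has coefficient (-1)^i and exponent (m-i),
  so its value is (-1)^i * (-1)^(m-i) = (-1)^m = -1 for every i.
Step 3: All 79 terms equal -1, so Delta(-1) = 79 * (-1) = -79
Step 4: |Delta(-1)| = 79

79


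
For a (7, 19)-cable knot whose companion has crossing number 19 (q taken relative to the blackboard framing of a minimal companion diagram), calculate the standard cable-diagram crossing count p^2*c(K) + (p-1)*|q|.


Step 1: Each of the c(K) crossings of the companion diagram becomes p*p = p^2 crossings among the p parallel strands, and each of the |q| twists s_1 s_2 ... s_(p-1) adds (p-1) crossings.
  Crossings = p^2 * c(K) + (p-1)*|q|
Step 2: = 7^2 * 19 + (7-1)*19
Step 3: = 49*19 + 6*19
Step 4: = 931 + 114 = 1045

1045


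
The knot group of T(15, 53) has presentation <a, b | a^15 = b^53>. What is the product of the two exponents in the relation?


The relation is a^15 = b^53.
Product of exponents = 15 * 53
= 795

795


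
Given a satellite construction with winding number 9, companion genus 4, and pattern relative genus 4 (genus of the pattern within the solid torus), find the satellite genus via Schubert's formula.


Schubert: g(satellite) = g_rel(pattern) + |winding| * g(companion),
where g_rel(pattern) is the genus of the pattern relative to the solid torus.
= 4 + 9 * 4
= 4 + 36 = 40

40


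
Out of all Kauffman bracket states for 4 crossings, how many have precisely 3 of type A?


We choose which 3 of 4 crossings get A-smoothings.
C(4, 3) = 4! / (3! * 1!)
= 4

4


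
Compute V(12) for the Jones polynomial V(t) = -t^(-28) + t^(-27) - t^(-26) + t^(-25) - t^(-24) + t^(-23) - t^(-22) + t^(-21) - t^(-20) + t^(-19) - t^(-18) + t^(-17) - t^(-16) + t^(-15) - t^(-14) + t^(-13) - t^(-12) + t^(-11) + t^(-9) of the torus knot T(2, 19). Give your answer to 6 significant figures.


Substituting t = 12 into V(t) = -t^(-28) + t^(-27) - t^(-26) + t^(-25) - t^(-24) + t^(-23) - t^(-22) + t^(-21) - t^(-20) + t^(-19) - t^(-18) + t^(-17) - t^(-16) + t^(-15) - t^(-14) + t^(-13) - t^(-12) + t^(-11) + t^(-9):
  (-)t^(-28) = -6.06632e-31
  (+)t^(-27) = 7.27958e-30
  (-)t^(-26) = -8.7355e-29
  (+)t^(-25) = 1.04826e-27
  (-)t^(-24) = -1.25791e-26
  (+)t^(-23) = 1.50949e-25
  (-)t^(-22) = -1.81139e-24
  (+)t^(-21) = 2.17367e-23
  (-)t^(-20) = -2.60841e-22
  (+)t^(-19) = 3.13009e-21
  (-)t^(-18) = -3.7561e-20
  (+)t^(-17) = 4.50732e-19
  (-)t^(-16) = -5.40879e-18
  (+)t^(-15) = 6.49055e-17
  (-)t^(-14) = -7.78866e-16
  (+)t^(-13) = 9.34639e-15
  (-)t^(-12) = -1.12157e-13
  (+)t^(-11) = 1.34588e-12
  (+)t^(-9) = 1.93807e-10
Sum = (-6.06632e-31) + (7.27958e-30) + (-8.7355e-29) + (1.04826e-27) + (-1.25791e-26) + (1.50949e-25) + (-1.81139e-24) + (2.17367e-23) + (-2.60841e-22) + (3.13009e-21) + (-3.7561e-20) + (4.50732e-19) + (-5.40879e-18) + (6.49055e-17) + (-7.78866e-16) + (9.34639e-15) + (-1.12157e-13) + (1.34588e-12) + (1.93807e-10)
= 1.950490501e-10
Rounded to 6 significant figures: 1.95049e-10

1.95049e-10
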